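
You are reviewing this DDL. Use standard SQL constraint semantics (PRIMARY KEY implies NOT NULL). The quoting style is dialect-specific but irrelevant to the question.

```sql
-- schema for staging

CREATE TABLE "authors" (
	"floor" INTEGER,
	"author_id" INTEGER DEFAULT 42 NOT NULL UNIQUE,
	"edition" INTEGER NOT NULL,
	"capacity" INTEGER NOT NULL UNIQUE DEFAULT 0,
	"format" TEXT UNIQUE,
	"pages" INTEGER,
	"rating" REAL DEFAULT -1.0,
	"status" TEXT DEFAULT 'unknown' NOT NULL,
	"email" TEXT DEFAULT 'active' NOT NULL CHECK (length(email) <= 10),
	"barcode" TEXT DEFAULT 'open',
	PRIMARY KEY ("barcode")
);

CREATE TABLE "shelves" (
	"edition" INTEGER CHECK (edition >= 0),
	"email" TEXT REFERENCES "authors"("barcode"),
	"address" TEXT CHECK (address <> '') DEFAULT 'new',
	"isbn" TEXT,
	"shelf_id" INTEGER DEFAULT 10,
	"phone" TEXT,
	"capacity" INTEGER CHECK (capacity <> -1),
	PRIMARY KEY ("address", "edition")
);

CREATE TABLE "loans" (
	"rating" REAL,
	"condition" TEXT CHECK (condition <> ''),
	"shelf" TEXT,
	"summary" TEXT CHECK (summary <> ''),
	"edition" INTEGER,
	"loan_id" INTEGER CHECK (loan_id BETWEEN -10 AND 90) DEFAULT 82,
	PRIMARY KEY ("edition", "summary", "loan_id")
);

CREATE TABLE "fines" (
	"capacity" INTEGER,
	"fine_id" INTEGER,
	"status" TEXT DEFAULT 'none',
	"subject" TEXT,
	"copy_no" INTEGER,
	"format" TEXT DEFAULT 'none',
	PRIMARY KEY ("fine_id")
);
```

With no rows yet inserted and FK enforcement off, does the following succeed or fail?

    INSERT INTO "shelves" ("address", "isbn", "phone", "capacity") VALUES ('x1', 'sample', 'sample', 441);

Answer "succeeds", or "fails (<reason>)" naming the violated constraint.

fails (NOT NULL on edition)

edition is omitted from the column list and has no DEFAULT, so it would receive NULL.
But edition is part of the PRIMARY KEY (implied NOT NULL).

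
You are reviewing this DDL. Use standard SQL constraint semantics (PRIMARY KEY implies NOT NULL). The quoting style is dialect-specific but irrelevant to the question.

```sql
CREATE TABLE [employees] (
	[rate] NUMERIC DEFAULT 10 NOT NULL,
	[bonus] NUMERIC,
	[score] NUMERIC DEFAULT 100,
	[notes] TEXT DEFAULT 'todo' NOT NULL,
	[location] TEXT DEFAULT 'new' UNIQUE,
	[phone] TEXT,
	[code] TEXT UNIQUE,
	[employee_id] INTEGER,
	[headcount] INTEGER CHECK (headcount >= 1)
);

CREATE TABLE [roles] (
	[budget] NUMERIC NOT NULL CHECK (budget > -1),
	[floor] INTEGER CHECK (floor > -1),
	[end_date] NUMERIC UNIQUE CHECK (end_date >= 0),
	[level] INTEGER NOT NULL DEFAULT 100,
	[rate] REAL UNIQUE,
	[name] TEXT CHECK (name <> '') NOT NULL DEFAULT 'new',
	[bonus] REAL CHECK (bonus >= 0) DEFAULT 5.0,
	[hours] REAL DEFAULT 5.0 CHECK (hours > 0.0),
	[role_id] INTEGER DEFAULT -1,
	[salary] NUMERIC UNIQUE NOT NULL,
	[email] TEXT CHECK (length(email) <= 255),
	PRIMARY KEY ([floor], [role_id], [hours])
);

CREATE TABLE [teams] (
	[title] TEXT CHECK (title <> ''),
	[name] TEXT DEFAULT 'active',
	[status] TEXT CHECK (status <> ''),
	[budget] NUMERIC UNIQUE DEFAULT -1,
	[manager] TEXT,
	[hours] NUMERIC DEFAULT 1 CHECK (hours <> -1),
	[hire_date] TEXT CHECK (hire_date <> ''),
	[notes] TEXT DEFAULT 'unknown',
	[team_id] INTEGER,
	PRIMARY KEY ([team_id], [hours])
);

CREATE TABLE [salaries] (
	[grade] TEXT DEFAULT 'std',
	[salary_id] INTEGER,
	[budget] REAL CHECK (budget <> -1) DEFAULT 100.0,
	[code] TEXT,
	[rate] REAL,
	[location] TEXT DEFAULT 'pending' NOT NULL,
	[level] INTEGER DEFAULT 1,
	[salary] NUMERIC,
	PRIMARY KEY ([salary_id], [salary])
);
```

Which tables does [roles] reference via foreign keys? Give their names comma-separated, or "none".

none

No column in roles has a REFERENCES clause.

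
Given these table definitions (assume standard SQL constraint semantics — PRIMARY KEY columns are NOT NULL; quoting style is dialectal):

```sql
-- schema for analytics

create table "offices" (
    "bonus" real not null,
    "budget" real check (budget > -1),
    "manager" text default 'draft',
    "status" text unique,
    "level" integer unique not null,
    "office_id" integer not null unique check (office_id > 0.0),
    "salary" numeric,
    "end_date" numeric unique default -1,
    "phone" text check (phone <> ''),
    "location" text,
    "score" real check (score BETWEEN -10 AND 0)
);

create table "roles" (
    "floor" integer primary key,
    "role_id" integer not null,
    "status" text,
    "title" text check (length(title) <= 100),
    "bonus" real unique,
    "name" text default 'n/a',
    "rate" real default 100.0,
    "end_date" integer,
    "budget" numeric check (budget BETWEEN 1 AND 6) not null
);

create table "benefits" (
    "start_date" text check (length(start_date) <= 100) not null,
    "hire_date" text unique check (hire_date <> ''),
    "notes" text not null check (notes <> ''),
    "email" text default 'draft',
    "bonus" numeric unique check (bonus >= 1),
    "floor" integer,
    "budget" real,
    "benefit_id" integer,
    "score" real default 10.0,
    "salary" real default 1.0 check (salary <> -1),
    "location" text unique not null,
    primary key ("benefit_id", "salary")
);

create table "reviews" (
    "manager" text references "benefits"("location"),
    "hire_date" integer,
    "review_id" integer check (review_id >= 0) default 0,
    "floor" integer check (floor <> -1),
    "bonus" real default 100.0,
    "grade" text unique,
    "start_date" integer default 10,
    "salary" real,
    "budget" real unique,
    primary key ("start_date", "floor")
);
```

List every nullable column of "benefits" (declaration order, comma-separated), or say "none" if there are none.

hire_date, email, bonus, floor, budget, score

- start_date: declared NOT NULL → not nullable.
- hire_date: CHECK does not forbid NULL (a CHECK constraint passes when its expression is NULL) → nullable.
- notes: declared NOT NULL → not nullable.
- email: DEFAULT only fills an omitted column; an explicit NULL is still allowed → nullable.
- bonus: CHECK does not forbid NULL (a CHECK constraint passes when its expression is NULL) → nullable.
- floor: no NOT NULL constraint applies → nullable.
- budget: no NOT NULL constraint applies → nullable.
- benefit_id: part of the PRIMARY KEY, which implies NOT NULL → not nullable.
- score: DEFAULT only fills an omitted column; an explicit NULL is still allowed → nullable.
- salary: part of the PRIMARY KEY, which implies NOT NULL → not nullable.
- location: declared NOT NULL → not nullable.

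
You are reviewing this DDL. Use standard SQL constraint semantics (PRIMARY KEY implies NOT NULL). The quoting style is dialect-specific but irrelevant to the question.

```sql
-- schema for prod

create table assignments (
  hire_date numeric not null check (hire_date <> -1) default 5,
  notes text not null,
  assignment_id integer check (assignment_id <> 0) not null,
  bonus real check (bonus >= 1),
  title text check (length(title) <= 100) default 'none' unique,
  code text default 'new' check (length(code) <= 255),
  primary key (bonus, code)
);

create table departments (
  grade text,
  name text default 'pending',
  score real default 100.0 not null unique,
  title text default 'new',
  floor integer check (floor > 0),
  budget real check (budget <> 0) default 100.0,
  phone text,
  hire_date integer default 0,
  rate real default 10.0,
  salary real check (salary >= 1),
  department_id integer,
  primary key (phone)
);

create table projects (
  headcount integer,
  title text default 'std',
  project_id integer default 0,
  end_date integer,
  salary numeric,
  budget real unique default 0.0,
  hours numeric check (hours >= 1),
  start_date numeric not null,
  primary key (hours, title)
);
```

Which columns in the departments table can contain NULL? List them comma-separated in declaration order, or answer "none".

grade, name, title, floor, budget, hire_date, rate, salary, department_id

- grade: no NOT NULL constraint applies → nullable.
- name: DEFAULT only fills an omitted column; an explicit NULL is still allowed → nullable.
- score: declared NOT NULL → not nullable.
- title: DEFAULT only fills an omitted column; an explicit NULL is still allowed → nullable.
- floor: CHECK does not forbid NULL (a CHECK constraint passes when its expression is NULL) → nullable.
- budget: CHECK does not forbid NULL (a CHECK constraint passes when its expression is NULL) → nullable.
- phone: part of the PRIMARY KEY, which implies NOT NULL → not nullable.
- hire_date: DEFAULT only fills an omitted column; an explicit NULL is still allowed → nullable.
- rate: DEFAULT only fills an omitted column; an explicit NULL is still allowed → nullable.
- salary: CHECK does not forbid NULL (a CHECK constraint passes when its expression is NULL) → nullable.
- department_id: no NOT NULL constraint applies → nullable.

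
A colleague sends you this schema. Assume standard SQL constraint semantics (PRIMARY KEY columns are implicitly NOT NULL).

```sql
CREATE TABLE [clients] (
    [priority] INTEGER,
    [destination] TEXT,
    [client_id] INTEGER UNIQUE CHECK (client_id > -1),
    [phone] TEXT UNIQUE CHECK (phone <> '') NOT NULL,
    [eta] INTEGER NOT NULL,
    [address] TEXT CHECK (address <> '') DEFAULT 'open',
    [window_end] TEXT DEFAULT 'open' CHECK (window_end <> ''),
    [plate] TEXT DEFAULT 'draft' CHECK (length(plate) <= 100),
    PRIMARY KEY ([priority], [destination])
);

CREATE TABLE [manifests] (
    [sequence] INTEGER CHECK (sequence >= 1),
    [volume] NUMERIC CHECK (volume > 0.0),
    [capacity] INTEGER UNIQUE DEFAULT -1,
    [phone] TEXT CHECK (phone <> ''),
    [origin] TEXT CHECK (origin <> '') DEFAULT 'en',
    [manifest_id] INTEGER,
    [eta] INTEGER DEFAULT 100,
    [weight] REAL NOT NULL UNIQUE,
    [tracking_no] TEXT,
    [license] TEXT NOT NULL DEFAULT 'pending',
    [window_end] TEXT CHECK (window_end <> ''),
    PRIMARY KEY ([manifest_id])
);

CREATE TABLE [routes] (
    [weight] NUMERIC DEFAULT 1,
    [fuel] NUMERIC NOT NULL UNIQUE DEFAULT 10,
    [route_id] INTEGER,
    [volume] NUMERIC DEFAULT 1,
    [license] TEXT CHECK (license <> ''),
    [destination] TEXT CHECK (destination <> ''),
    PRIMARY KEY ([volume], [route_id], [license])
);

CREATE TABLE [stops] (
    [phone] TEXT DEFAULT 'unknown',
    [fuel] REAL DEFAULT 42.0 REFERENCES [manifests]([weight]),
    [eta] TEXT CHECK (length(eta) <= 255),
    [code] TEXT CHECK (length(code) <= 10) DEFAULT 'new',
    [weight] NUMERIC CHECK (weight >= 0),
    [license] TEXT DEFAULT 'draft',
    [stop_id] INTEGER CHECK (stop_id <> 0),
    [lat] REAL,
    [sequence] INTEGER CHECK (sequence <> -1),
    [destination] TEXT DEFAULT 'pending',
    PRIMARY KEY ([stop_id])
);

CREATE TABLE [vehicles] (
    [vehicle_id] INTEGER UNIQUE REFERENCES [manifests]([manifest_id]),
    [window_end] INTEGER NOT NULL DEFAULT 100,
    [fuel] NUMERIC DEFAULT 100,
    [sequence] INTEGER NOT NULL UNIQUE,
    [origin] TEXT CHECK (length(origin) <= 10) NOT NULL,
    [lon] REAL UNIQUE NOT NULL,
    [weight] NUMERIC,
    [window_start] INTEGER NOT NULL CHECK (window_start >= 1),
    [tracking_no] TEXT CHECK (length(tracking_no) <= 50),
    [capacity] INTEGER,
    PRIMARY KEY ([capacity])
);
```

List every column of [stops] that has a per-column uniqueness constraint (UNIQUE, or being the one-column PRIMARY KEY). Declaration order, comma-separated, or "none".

stop_id

- phone: no UNIQUE or single-column PK constraint.
- fuel: no UNIQUE or single-column PK constraint.
- eta: no UNIQUE or single-column PK constraint.
- code: no UNIQUE or single-column PK constraint.
- weight: no UNIQUE or single-column PK constraint.
- license: no UNIQUE or single-column PK constraint.
- stop_id: single-column PRIMARY KEY → unique.
- lat: no UNIQUE or single-column PK constraint.
- sequence: no UNIQUE or single-column PK constraint.
- destination: no UNIQUE or single-column PK constraint.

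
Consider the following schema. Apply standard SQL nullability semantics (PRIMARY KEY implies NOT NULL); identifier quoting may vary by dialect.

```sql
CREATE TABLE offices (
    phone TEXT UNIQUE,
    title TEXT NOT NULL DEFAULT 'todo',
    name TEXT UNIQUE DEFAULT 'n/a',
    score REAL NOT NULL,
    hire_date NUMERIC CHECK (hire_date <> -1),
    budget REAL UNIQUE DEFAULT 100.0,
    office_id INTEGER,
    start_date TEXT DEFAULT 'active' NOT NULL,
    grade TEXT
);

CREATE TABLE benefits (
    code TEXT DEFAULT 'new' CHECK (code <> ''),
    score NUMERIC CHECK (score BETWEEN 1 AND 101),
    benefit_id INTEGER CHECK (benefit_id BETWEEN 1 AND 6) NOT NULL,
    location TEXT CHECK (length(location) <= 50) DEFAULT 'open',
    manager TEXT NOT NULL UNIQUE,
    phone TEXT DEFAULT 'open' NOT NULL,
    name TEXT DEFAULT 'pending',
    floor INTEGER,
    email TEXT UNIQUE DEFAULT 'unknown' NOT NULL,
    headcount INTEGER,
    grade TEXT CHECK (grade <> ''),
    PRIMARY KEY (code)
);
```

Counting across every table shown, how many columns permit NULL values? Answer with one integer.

offices: 6 nullable (phone, name, hire_date, budget, office_id, grade — PK none and explicit NOT NULL columns excluded).
benefits: 6 nullable (score, location, name, floor, headcount, grade — PK (code) and explicit NOT NULL columns excluded).
Total: 6 + 6 = 12.

12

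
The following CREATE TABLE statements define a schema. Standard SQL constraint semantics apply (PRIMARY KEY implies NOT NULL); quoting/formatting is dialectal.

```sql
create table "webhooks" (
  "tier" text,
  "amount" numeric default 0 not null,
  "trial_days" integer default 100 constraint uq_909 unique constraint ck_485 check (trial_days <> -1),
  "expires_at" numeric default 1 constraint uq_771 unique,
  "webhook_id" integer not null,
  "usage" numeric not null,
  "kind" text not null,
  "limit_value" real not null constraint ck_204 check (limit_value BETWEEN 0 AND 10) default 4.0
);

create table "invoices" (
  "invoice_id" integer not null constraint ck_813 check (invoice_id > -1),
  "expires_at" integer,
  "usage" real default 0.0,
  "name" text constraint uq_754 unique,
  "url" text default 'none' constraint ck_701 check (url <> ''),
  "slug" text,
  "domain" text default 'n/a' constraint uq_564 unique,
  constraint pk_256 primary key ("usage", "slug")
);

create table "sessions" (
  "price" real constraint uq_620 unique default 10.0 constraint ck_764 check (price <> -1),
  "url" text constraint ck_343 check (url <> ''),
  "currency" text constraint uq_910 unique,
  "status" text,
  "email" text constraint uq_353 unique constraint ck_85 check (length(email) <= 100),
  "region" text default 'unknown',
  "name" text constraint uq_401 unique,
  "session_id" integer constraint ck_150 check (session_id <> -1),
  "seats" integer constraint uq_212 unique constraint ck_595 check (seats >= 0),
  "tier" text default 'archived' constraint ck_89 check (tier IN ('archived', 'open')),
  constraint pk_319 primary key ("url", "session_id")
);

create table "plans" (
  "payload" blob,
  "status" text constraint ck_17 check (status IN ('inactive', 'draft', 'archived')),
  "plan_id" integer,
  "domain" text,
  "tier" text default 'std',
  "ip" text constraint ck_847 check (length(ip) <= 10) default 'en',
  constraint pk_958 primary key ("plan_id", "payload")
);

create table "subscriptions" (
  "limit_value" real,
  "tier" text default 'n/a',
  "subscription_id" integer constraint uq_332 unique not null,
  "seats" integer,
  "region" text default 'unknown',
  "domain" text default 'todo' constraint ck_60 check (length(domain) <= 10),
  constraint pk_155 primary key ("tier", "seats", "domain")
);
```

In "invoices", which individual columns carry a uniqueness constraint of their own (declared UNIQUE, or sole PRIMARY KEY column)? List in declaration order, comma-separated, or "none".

- invoice_id: no UNIQUE or single-column PK constraint.
- expires_at: no UNIQUE or single-column PK constraint.
- usage: part of a composite PRIMARY KEY — only the tuple is unique, not this column on its own.
- name: declared UNIQUE → unique.
- url: no UNIQUE or single-column PK constraint.
- slug: part of a composite PRIMARY KEY — only the tuple is unique, not this column on its own.
- domain: declared UNIQUE → unique.

name, domain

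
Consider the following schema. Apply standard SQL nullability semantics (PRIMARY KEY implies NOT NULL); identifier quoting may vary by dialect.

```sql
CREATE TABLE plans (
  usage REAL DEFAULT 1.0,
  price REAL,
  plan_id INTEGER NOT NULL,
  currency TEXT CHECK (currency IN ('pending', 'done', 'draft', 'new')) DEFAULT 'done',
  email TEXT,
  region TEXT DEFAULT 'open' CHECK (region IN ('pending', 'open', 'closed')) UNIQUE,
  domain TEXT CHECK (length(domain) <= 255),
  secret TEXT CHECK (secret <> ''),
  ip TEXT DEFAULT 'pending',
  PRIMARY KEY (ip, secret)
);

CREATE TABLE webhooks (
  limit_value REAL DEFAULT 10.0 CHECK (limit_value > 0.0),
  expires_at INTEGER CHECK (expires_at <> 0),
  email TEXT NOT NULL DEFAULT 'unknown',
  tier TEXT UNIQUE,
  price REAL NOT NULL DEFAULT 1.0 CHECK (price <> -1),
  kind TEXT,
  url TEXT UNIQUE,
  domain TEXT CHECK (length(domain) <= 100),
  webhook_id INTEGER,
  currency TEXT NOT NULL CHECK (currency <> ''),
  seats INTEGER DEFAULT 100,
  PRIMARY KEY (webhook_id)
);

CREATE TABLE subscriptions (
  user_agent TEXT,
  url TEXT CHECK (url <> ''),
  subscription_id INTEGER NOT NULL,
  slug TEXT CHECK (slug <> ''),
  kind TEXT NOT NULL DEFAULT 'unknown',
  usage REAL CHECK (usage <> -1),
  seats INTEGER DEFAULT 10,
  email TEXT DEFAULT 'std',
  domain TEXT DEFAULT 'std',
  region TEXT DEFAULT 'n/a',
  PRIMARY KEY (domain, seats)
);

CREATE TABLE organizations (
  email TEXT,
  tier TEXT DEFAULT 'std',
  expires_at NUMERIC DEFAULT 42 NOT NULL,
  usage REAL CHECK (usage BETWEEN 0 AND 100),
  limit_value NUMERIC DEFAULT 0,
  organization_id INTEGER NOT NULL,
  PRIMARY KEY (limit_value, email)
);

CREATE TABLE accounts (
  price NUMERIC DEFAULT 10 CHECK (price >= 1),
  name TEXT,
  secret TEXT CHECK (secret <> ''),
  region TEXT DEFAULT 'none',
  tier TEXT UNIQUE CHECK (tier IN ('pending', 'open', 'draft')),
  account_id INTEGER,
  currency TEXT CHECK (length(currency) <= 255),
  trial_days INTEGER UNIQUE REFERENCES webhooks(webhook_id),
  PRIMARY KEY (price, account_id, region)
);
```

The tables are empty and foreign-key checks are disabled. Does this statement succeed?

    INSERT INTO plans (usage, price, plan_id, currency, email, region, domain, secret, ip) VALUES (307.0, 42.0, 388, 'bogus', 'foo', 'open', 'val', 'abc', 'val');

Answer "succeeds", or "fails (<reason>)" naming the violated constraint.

fails (CHECK on currency)

The value 'bogus' for currency violates CHECK (currency IN ('pending', 'done', 'draft', 'new')).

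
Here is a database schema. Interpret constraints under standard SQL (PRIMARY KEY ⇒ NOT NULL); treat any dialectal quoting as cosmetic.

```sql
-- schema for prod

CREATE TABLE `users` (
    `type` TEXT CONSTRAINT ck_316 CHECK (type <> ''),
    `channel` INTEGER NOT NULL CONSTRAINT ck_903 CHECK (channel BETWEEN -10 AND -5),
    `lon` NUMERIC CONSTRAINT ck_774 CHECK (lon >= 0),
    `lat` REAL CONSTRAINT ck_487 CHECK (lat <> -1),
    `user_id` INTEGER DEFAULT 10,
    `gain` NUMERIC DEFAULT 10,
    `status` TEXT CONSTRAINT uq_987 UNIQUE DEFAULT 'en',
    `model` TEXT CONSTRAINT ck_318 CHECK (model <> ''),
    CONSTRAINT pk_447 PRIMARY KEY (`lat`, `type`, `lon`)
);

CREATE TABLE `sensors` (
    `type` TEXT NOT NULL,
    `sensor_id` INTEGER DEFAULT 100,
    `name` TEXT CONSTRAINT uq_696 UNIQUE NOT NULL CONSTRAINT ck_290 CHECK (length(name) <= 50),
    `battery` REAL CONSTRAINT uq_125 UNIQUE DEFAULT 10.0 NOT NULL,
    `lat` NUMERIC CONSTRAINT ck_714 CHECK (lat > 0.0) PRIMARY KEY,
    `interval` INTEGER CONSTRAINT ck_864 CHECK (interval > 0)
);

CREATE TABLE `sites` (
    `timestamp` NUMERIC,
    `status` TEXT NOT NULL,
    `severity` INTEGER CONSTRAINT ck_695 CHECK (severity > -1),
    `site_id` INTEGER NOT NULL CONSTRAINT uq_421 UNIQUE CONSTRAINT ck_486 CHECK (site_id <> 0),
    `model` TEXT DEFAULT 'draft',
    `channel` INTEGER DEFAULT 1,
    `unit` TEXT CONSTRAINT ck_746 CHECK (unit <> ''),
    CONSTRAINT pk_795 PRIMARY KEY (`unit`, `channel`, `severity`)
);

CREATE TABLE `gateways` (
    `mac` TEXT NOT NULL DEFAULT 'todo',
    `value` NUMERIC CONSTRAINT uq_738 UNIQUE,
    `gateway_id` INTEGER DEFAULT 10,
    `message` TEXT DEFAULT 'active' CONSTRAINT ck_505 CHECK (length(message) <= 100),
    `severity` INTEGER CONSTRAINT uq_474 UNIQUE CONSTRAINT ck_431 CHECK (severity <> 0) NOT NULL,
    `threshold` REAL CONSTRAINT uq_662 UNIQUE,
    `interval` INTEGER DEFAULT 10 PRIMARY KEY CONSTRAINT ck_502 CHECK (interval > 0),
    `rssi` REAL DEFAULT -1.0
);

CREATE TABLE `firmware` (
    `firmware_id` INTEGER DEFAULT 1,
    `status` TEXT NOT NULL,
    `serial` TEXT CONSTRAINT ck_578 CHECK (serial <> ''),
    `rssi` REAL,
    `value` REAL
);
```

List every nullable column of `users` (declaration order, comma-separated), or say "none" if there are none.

user_id, gain, status, model

- type: part of the PRIMARY KEY, which implies NOT NULL → not nullable.
- channel: declared NOT NULL → not nullable.
- lon: part of the PRIMARY KEY, which implies NOT NULL → not nullable.
- lat: part of the PRIMARY KEY, which implies NOT NULL → not nullable.
- user_id: DEFAULT only fills an omitted column; an explicit NULL is still allowed → nullable.
- gain: DEFAULT only fills an omitted column; an explicit NULL is still allowed → nullable.
- status: UNIQUE does not imply NOT NULL → nullable.
- model: CHECK does not forbid NULL (a CHECK constraint passes when its expression is NULL) → nullable.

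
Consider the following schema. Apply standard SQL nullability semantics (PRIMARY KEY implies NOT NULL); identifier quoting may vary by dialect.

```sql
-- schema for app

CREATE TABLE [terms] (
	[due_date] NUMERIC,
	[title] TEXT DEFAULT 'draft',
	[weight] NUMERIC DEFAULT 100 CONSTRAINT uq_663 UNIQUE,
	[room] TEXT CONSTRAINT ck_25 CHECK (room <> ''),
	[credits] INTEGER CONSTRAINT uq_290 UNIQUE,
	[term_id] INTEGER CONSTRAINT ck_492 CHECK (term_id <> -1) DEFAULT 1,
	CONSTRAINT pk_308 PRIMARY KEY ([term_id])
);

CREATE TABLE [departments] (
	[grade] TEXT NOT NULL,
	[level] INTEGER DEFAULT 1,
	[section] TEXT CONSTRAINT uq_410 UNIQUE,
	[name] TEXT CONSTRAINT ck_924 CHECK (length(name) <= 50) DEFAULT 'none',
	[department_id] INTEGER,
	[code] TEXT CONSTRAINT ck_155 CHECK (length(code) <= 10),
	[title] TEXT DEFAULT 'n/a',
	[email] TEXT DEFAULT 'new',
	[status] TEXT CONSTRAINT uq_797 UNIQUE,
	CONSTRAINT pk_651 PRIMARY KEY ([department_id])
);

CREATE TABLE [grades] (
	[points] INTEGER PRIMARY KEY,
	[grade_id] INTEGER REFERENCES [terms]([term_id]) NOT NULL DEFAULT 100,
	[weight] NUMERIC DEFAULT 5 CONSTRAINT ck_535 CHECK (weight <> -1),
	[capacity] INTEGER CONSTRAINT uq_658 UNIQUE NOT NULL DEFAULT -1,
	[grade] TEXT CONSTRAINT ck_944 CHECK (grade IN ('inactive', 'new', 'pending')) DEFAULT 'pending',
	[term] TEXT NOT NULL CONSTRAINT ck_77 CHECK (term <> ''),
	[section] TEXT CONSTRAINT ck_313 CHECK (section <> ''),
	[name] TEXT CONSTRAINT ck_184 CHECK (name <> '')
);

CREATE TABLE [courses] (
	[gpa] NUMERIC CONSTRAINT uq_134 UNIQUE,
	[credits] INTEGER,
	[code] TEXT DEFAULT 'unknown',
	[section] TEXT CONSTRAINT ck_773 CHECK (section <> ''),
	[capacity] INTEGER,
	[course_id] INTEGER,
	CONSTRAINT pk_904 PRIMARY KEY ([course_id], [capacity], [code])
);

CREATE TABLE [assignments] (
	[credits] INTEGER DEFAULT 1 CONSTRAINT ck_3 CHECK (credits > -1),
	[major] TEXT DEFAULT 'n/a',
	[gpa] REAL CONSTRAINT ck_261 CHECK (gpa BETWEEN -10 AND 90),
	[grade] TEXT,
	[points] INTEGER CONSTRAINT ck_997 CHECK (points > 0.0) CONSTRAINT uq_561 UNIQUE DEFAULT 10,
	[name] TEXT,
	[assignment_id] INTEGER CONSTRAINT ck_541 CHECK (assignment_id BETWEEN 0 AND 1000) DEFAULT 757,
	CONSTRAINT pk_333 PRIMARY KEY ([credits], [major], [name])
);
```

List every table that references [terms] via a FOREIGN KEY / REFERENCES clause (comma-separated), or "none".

- grades.grade_id references terms(term_id).

grades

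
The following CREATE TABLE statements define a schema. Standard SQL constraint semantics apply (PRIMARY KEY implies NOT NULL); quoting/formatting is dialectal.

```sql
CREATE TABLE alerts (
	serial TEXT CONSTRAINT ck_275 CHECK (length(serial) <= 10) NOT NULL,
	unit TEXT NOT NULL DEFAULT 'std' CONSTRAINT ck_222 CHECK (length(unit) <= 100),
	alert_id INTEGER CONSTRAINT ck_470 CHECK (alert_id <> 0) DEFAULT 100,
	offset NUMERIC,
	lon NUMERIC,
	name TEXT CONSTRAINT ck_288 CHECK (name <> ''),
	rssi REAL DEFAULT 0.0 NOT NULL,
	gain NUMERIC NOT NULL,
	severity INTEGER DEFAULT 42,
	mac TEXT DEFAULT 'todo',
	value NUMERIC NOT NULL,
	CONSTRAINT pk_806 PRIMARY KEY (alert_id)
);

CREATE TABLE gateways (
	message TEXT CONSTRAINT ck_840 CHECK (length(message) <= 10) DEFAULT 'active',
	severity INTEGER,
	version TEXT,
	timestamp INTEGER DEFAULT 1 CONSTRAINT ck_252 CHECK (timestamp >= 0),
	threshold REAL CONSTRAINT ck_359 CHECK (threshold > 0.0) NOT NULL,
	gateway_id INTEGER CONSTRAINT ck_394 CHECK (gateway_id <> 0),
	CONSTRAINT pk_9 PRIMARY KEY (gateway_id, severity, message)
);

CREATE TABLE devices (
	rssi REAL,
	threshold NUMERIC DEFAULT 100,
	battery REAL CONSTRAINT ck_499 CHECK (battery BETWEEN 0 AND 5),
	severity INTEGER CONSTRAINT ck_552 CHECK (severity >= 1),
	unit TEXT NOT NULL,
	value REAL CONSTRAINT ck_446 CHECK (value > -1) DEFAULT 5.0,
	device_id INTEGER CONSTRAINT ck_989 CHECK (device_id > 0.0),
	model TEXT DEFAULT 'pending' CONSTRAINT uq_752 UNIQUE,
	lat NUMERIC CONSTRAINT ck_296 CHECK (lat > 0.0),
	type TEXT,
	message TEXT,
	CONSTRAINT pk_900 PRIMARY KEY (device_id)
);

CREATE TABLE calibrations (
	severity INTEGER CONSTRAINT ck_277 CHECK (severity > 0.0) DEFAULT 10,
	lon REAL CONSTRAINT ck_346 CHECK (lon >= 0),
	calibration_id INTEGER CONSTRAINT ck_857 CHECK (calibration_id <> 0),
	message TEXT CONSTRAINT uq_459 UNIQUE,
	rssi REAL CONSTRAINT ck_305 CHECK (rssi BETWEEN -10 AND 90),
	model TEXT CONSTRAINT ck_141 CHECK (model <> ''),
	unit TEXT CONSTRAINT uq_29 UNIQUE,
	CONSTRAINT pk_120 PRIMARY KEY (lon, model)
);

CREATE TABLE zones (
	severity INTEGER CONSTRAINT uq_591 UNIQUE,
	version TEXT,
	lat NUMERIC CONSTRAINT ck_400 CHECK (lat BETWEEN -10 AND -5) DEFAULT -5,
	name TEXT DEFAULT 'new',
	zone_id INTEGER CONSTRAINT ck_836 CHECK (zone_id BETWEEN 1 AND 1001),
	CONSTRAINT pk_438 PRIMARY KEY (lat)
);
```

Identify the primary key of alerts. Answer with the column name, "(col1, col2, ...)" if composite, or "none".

alert_id is declared PRIMARY KEY as a table-level PRIMARY KEY clause.

alert_id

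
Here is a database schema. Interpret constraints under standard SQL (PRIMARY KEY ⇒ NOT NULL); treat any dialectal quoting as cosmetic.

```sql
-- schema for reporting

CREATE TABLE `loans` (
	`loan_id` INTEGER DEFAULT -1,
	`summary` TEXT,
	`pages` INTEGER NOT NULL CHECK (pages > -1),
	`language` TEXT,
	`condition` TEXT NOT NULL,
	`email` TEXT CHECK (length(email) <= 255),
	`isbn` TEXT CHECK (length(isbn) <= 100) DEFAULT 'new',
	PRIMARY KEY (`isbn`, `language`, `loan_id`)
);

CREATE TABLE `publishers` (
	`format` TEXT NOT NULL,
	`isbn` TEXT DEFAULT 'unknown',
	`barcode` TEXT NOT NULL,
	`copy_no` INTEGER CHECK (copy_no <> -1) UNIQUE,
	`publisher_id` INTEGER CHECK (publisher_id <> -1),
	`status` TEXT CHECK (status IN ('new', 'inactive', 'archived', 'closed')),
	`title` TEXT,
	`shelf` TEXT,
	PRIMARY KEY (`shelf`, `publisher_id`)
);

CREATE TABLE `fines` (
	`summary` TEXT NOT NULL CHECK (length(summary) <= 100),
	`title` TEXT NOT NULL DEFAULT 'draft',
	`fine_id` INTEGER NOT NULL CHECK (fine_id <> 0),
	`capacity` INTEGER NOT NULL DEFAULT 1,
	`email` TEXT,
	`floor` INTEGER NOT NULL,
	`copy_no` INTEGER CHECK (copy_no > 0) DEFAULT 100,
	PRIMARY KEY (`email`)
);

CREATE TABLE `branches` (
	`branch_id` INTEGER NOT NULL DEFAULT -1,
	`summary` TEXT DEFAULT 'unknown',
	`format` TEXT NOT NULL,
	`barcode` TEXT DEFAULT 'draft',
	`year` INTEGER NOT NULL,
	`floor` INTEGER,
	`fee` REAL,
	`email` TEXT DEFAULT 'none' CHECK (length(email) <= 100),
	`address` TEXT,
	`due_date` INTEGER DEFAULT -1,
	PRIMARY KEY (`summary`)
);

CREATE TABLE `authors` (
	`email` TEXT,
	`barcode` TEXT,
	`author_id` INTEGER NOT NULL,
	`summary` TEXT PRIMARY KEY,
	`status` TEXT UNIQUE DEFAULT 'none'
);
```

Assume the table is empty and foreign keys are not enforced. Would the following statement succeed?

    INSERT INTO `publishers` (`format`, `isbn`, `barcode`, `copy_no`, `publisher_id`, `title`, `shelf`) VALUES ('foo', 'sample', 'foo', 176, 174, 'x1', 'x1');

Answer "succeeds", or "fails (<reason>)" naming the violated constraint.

succeeds

NOT NULL columns: barcode is supplied; format is supplied; publisher_id is supplied; shelf is supplied.
CHECK constraints: 176 satisfies (copy_no <> -1); 174 satisfies (publisher_id <> -1).
No constraint is violated.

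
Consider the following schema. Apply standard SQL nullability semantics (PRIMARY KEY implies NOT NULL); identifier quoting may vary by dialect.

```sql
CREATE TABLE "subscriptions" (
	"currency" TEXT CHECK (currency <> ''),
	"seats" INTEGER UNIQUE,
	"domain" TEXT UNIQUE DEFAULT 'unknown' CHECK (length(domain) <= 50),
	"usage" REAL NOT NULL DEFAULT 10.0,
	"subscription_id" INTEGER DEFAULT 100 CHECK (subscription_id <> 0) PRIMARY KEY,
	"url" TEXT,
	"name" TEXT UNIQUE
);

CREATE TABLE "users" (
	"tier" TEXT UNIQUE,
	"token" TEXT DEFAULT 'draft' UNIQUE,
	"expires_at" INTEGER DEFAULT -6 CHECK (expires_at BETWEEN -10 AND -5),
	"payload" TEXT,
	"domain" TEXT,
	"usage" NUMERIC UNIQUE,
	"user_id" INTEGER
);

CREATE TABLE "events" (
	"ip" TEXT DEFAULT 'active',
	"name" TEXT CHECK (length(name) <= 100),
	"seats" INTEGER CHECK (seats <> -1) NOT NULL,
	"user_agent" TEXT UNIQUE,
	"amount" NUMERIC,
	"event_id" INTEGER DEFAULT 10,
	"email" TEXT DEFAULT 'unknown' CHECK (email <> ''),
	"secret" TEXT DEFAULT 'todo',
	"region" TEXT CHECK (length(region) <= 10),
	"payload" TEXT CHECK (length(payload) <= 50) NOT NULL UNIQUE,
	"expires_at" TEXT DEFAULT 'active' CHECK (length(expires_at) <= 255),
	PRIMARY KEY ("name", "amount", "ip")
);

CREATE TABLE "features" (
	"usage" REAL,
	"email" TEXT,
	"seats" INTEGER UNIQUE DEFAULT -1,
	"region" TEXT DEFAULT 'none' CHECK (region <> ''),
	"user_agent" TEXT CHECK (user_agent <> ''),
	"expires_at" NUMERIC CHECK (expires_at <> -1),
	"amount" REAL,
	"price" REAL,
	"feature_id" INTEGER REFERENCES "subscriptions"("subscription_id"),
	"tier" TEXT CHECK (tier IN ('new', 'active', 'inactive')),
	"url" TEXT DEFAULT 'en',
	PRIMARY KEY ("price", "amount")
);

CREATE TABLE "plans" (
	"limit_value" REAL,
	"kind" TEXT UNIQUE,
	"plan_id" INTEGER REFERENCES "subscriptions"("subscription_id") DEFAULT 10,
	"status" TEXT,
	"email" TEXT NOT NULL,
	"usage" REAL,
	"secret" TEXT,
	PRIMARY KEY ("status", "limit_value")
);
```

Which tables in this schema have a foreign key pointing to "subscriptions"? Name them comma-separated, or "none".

- features.feature_id references subscriptions(subscription_id).
- plans.plan_id references subscriptions(subscription_id).

features, plans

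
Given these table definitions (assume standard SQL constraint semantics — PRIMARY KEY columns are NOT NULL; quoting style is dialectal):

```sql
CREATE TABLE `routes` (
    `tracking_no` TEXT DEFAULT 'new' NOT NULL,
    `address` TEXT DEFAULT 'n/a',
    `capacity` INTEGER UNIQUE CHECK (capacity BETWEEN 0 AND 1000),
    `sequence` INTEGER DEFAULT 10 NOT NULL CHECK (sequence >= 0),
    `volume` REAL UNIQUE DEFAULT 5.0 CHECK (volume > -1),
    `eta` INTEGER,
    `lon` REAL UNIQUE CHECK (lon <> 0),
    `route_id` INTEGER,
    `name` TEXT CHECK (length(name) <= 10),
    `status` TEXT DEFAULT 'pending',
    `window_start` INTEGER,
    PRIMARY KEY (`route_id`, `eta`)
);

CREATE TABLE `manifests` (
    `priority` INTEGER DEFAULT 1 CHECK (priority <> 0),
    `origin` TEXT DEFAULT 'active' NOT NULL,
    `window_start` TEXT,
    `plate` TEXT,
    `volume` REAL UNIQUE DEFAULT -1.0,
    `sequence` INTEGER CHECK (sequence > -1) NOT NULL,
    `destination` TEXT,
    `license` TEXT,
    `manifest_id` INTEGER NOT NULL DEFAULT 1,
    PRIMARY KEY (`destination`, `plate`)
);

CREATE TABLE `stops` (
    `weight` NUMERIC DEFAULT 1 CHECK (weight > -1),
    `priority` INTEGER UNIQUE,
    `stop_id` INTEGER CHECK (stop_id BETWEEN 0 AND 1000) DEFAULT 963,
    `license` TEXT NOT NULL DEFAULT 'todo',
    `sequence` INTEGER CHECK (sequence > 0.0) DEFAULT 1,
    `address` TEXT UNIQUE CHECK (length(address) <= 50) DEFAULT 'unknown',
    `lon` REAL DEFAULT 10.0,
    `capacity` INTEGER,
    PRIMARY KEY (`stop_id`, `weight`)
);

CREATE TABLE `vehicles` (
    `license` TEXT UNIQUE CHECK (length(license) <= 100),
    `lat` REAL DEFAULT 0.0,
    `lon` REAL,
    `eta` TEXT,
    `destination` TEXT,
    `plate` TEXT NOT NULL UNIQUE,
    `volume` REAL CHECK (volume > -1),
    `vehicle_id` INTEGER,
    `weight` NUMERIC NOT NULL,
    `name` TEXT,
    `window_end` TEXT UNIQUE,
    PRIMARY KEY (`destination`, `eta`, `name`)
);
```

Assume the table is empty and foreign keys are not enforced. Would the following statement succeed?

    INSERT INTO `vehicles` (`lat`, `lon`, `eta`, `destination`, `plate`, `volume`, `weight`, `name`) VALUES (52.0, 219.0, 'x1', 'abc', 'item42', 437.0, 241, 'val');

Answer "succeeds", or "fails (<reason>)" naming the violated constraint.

succeeds

NOT NULL columns: destination is supplied; eta is supplied; name is supplied; plate is supplied; weight is supplied.
CHECK constraints: 437.0 satisfies (volume > -1).
No constraint is violated.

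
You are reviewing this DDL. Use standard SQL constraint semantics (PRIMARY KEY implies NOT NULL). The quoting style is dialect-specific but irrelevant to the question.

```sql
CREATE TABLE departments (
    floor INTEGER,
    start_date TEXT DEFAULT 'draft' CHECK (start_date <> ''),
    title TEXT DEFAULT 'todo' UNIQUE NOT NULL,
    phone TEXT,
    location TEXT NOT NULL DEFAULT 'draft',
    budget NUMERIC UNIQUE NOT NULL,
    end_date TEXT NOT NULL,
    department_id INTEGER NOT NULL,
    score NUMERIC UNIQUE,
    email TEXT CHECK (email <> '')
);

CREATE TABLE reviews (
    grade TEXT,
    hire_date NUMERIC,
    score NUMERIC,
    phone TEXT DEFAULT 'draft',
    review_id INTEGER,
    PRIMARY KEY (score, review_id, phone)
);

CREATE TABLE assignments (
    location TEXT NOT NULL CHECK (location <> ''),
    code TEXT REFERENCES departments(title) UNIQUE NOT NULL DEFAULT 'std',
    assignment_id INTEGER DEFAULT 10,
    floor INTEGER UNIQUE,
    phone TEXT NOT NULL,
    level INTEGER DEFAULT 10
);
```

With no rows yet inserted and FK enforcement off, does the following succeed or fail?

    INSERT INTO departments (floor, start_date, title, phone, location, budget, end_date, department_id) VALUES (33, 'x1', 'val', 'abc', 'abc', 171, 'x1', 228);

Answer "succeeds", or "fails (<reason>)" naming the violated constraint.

succeeds

NOT NULL columns: budget is supplied; department_id is supplied; end_date is supplied; location is supplied; title is supplied.
CHECK constraints: 'x1' satisfies (start_date <> '').
No constraint is violated.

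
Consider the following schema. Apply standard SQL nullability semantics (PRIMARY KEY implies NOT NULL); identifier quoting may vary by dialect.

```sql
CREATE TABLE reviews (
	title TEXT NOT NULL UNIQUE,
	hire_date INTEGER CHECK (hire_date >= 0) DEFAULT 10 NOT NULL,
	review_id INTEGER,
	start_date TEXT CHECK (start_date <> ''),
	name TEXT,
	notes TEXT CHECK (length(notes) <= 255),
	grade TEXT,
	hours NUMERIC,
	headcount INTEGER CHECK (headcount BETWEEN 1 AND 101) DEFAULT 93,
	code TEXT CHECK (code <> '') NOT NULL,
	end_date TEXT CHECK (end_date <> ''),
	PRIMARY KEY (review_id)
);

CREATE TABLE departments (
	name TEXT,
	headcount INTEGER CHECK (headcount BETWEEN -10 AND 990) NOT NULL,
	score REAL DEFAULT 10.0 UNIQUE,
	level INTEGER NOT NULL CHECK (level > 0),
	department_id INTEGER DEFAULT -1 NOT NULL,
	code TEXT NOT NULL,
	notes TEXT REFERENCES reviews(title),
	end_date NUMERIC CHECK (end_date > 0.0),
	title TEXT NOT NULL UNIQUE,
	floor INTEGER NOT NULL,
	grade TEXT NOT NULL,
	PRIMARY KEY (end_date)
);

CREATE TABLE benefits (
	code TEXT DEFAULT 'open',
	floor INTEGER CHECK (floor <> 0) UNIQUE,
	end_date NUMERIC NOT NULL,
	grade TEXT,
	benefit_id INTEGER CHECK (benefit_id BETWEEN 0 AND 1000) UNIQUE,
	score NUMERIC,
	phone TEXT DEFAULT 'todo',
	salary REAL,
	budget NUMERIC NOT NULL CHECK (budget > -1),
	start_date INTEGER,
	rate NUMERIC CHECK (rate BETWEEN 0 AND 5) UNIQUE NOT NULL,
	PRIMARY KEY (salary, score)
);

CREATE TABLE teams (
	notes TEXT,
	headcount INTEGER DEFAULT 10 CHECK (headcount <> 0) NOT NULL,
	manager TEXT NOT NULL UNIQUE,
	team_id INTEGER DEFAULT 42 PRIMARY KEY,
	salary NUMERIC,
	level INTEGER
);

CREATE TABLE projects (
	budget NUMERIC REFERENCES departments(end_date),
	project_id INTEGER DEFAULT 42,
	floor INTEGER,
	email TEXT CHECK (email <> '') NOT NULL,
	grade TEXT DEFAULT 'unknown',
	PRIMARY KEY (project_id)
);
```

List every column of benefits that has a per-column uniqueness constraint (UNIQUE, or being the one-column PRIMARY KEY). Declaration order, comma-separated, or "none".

floor, benefit_id, rate

- code: no UNIQUE or single-column PK constraint.
- floor: declared UNIQUE → unique.
- end_date: no UNIQUE or single-column PK constraint.
- grade: no UNIQUE or single-column PK constraint.
- benefit_id: declared UNIQUE → unique.
- score: part of a composite PRIMARY KEY — only the tuple is unique, not this column on its own.
- phone: no UNIQUE or single-column PK constraint.
- salary: part of a composite PRIMARY KEY — only the tuple is unique, not this column on its own.
- budget: no UNIQUE or single-column PK constraint.
- start_date: no UNIQUE or single-column PK constraint.
- rate: declared UNIQUE → unique.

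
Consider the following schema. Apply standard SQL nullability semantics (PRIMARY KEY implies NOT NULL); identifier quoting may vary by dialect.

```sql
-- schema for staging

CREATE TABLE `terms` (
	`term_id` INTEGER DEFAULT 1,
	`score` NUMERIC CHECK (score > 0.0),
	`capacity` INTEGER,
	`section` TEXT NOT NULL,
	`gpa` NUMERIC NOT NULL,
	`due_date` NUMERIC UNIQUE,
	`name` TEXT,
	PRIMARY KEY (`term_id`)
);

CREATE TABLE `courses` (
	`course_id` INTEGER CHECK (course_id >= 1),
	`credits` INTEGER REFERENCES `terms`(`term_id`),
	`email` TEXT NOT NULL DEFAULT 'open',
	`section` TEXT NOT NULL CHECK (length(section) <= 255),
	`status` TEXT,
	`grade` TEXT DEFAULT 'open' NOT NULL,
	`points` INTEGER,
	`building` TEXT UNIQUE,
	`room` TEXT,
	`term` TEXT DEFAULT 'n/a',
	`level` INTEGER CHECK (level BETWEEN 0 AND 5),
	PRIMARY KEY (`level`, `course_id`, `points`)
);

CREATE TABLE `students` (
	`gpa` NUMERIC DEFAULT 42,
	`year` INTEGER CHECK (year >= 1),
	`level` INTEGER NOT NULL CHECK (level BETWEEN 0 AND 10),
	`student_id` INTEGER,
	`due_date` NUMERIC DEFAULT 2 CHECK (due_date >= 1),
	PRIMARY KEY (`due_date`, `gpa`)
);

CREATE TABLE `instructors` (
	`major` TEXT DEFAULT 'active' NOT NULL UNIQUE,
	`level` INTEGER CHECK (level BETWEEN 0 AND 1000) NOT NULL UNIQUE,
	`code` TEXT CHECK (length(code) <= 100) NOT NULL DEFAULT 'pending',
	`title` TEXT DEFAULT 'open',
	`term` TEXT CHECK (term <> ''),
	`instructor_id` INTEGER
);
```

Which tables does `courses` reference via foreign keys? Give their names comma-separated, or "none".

terms

- credits REFERENCES terms(term_id).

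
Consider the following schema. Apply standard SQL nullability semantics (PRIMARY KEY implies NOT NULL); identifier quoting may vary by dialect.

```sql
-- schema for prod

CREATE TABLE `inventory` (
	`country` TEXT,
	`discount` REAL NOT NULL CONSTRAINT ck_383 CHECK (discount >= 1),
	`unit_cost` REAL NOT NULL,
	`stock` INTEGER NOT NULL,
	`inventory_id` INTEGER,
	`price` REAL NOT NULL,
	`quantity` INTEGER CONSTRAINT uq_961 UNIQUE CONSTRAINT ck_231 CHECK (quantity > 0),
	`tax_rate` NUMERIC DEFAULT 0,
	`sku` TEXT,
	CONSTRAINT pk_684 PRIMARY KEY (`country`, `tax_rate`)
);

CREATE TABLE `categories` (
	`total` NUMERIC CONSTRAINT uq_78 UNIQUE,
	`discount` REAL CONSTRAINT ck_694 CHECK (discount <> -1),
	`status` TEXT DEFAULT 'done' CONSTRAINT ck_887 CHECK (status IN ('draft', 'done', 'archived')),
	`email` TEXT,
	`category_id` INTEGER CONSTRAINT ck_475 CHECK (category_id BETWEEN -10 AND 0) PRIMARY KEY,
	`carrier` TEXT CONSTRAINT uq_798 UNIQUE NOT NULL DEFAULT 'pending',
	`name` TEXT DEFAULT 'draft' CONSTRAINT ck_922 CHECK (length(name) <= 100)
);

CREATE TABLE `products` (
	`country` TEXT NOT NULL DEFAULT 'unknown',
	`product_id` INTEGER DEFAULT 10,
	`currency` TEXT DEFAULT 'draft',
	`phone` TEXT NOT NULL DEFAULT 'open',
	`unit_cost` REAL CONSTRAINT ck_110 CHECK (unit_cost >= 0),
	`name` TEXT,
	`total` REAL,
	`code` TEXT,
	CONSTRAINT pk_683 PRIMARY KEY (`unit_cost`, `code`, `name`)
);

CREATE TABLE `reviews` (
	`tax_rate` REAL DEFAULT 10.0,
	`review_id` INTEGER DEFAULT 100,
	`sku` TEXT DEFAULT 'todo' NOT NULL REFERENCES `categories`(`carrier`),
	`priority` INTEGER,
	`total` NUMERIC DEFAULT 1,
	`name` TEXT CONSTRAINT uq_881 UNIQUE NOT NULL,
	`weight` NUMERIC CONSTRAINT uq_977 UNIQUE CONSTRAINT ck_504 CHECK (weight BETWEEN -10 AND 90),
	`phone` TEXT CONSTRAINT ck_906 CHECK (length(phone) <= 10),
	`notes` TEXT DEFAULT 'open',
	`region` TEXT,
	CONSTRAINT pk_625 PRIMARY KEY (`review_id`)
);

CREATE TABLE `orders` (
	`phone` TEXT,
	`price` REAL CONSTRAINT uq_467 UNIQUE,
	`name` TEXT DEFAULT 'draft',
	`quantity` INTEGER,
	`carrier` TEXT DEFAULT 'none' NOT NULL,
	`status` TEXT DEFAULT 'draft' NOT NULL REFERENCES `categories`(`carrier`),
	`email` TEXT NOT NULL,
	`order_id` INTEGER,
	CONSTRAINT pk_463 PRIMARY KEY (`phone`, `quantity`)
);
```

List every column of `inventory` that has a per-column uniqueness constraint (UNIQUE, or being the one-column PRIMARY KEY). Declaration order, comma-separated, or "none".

quantity

- country: part of a composite PRIMARY KEY — only the tuple is unique, not this column on its own.
- discount: no UNIQUE or single-column PK constraint.
- unit_cost: no UNIQUE or single-column PK constraint.
- stock: no UNIQUE or single-column PK constraint.
- inventory_id: no UNIQUE or single-column PK constraint.
- price: no UNIQUE or single-column PK constraint.
- quantity: declared UNIQUE → unique.
- tax_rate: part of a composite PRIMARY KEY — only the tuple is unique, not this column on its own.
- sku: no UNIQUE or single-column PK constraint.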